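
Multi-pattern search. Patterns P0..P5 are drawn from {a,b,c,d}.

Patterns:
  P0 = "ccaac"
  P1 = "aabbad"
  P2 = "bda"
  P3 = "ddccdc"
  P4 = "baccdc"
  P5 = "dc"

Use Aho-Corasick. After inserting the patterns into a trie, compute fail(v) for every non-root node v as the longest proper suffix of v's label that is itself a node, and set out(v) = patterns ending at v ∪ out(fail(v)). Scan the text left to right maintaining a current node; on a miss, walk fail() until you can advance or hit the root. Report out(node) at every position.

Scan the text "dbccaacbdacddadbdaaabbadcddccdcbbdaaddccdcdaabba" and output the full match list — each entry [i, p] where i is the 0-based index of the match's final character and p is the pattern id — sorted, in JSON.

Build:
Trie nodes:
  0='ε' goto a→6 b→12 c→1 d→15
  1='c' goto c→2
  2='cc' goto a→3
  3='cca' goto a→4
  4='ccaa' goto c→5
  5='ccaac' goto ·  ←P0
  6='a' goto a→7
  7='aa' goto b→8
  8='aab' goto b→9
  9='aabb' goto a→10
  10='aabba' goto d→11
  11='aabbad' goto ·  ←P1
  12='b' goto a→21 d→13
  13='bd' goto a→14
  14='bda' goto ·  ←P2
  15='d' goto c→26 d→16
  16='dd' goto c→17
  17='ddc' goto c→18
  18='ddcc' goto d→19
  19='ddccd' goto c→20
  20='ddccdc' goto ·  ←P3
  21='ba' goto c→22
  22='bac' goto c→23
  23='bacc' goto d→24
  24='baccd' goto c→25
  25='baccdc' goto ·  ←P4
  26='dc' goto ·  ←P5

BFS fail/out derivation:
  n1('c'): parent n0 fail=0; on 'c' 0 → fail=0;  out ∅∪∅=∅
  n6('a'): parent n0 fail=0; on 'a' 0 → fail=0;  out ∅∪∅=∅
  n12('b'): parent n0 fail=0; on 'b' 0 → fail=0;  out ∅∪∅=∅
  n15('d'): parent n0 fail=0; on 'd' 0 → fail=0;  out ∅∪∅=∅
  n2('cc'): parent n1 fail=0; on 'c' 0 → fail=1;  out ∅∪∅=∅
  n7('aa'): parent n6 fail=0; on 'a' 0 → fail=6;  out ∅∪∅=∅
  n13('bd'): parent n12 fail=0; on 'd' 0 → fail=15;  out ∅∪∅=∅
  n16('dd'): parent n15 fail=0; on 'd' 0 → fail=15;  out ∅∪∅=∅
  n21('ba'): parent n12 fail=0; on 'a' 0 → fail=6;  out ∅∪∅=∅
  n26('dc'): parent n15 fail=0; on 'c' 0 → fail=1;  out {5}∪∅={5}
  n3('cca'): parent n2 fail=1; on 'a' 1→0 → fail=6;  out ∅∪∅=∅
  n8('aab'): parent n7 fail=6; on 'b' 6→0 → fail=12;  out ∅∪∅=∅
  n14('bda'): parent n13 fail=15; on 'a' 15→0 → fail=6;  out {2}∪∅={2}
  n17('ddc'): parent n16 fail=15; on 'c' 15 → fail=26;  out ∅∪{5}={5}
  n22('bac'): parent n21 fail=6; on 'c' 6→0 → fail=1;  out ∅∪∅=∅
  n4('ccaa'): parent n3 fail=6; on 'a' 6 → fail=7;  out ∅∪∅=∅
  n9('aabb'): parent n8 fail=12; on 'b' 12→0 → fail=12;  out ∅∪∅=∅
  n18('ddcc'): parent n17 fail=26; on 'c' 26→1 → fail=2;  out ∅∪∅=∅
  n23('bacc'): parent n22 fail=1; on 'c' 1 → fail=2;  out ∅∪∅=∅
  n5('ccaac'): parent n4 fail=7; on 'c' 7→6→0 → fail=1;  out {0}∪∅={0}
  n10('aabba'): parent n9 fail=12; on 'a' 12 → fail=21;  out ∅∪∅=∅
  n19('ddccd'): parent n18 fail=2; on 'd' 2→1→0 → fail=15;  out ∅∪∅=∅
  n24('baccd'): parent n23 fail=2; on 'd' 2→1→0 → fail=15;  out ∅∪∅=∅
  n11('aabbad'): parent n10 fail=21; on 'd' 21→6→0 → fail=15;  out {1}∪∅={1}
  n20('ddccdc'): parent n19 fail=15; on 'c' 15 → fail=26;  out {3}∪{5}={3,5}
  n25('baccdc'): parent n24 fail=15; on 'c' 15 → fail=26;  out {4}∪{5}={4,5}

Scan:
i=0 'd': node 0→15
i=1 'b': node 15→12 ·f
i=2 'c': node 12→1 ·f
i=3 'c': node 1→2
i=4 'a': node 2→3
i=5 'a': node 3→4
i=6 'c': node 4→5  ** P0@[2:6]
i=7 'b': node 5→12 ·f
i=8 'd': node 12→13
i=9 'a': node 13→14  ** P2@[7:9]
i=10 'c': node 14→1 ·f
i=11 'd': node 1→15 ·f
i=12 'd': node 15→16
i=13 'a': node 16→6 ·f
i=14 'd': node 6→15 ·f
i=15 'b': node 15→12 ·f
i=16 'd': node 12→13
i=17 'a': node 13→14  ** P2@[15:17]
i=18 'a': node 14→7 ·f
i=19 'a': node 7→7 ·f
i=20 'b': node 7→8
i=21 'b': node 8→9
i=22 'a': node 9→10
i=23 'd': node 10→11  ** P1@[18:23]
i=24 'c': node 11→26 ·f  ** P5@[23:24]
i=25 'd': node 26→15 ·f
i=26 'd': node 15→16
i=27 'c': node 16→17  ** P5@[26:27]
i=28 'c': node 17→18
i=29 'd': node 18→19
i=30 'c': node 19→20  ** P3@[25:30],P5@[29:30]
i=31 'b': node 20→12 ·f
i=32 'b': node 12→12 ·f
i=33 'd': node 12→13
i=34 'a': node 13→14  ** P2@[32:34]
i=35 'a': node 14→7 ·f
i=36 'd': node 7→15 ·f
i=37 'd': node 15→16
i=38 'c': node 16→17  ** P5@[37:38]
i=39 'c': node 17→18
i=40 'd': node 18→19
i=41 'c': node 19→20  ** P3@[36:41],P5@[40:41]
i=42 'd': node 20→15 ·f
i=43 'a': node 15→6 ·f
i=44 'a': node 6→7
i=45 'b': node 7→8
i=46 'b': node 8→9
i=47 'a': node 9→10

Matches: [[6,0],[9,2],[17,2],[23,1],[24,5],[27,5],[30,3],[30,5],[34,2],[38,5],[41,3],[41,5]]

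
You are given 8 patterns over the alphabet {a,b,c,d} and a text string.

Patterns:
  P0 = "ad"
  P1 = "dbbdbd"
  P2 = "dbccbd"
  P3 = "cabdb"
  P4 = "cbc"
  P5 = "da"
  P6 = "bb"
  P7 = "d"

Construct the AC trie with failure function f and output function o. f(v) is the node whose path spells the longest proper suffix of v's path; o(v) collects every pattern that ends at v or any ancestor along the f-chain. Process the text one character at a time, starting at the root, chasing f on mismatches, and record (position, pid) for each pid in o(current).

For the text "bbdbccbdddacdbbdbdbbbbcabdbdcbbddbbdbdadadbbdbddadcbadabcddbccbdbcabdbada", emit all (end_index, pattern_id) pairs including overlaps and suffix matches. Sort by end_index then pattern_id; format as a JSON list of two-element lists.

Build automaton:
Trie nodes:
  n0 'ε': a→1 b→21 c→13 d→3
  n1 'a': d→2
  n2 'ad': ·  ←P0
  n3 'd': a→20 b→4  ←P7
  n4 'db': b→5 c→9
  n5 'dbb': d→6
  n6 'dbbd': b→7
  n7 'dbbdb': d→8
  n8 'dbbdbd': ·  ←P1
  n9 'dbc': c→10
  n10 'dbcc': b→11
  n11 'dbccb': d→12
  n12 'dbccbd': ·  ←P2
  n13 'c': a→14 b→18
  n14 'ca': b→15
  n15 'cab': d→16
  n16 'cabd': b→17
  n17 'cabdb': ·  ←P3
  n18 'cb': c→19
  n19 'cbc': ·  ←P4
  n20 'da': ·  ←P5
  n21 'b': b→22
  n22 'bb': ·  ←P6

BFS fail/out derivation:
  n1('a'): parent n0 fail=0; on 'a' 0 → fail=0;  out ∅∪∅=∅
  n3('d'): parent n0 fail=0; on 'd' 0 → fail=0;  out {7}∪∅={7}
  n13('c'): parent n0 fail=0; on 'c' 0 → fail=0;  out ∅∪∅=∅
  n21('b'): parent n0 fail=0; on 'b' 0 → fail=0;  out ∅∪∅=∅
  n2('ad'): parent n1 fail=0; on 'd' 0 → fail=3;  out {0}∪{7}={0,7}
  n4('db'): parent n3 fail=0; on 'b' 0 → fail=21;  out ∅∪∅=∅
  n14('ca'): parent n13 fail=0; on 'a' 0 → fail=1;  out ∅∪∅=∅
  n18('cb'): parent n13 fail=0; on 'b' 0 → fail=21;  out ∅∪∅=∅
  n20('da'): parent n3 fail=0; on 'a' 0 → fail=1;  out {5}∪∅={5}
  n22('bb'): parent n21 fail=0; on 'b' 0 → fail=21;  out {6}∪∅={6}
  n5('dbb'): parent n4 fail=21; on 'b' 21 → fail=22;  out ∅∪{6}={6}
  n9('dbc'): parent n4 fail=21; on 'c' 21→0 → fail=13;  out ∅∪∅=∅
  n15('cab'): parent n14 fail=1; on 'b' 1→0 → fail=21;  out ∅∪∅=∅
  n19('cbc'): parent n18 fail=21; on 'c' 21→0 → fail=13;  out {4}∪∅={4}
  n6('dbbd'): parent n5 fail=22; on 'd' 22→21→0 → fail=3;  out ∅∪{7}={7}
  n10('dbcc'): parent n9 fail=13; on 'c' 13→0 → fail=13;  out ∅∪∅=∅
  n16('cabd'): parent n15 fail=21; on 'd' 21→0 → fail=3;  out ∅∪{7}={7}
  n7('dbbdb'): parent n6 fail=3; on 'b' 3 → fail=4;  out ∅∪∅=∅
  n11('dbccb'): parent n10 fail=13; on 'b' 13 → fail=18;  out ∅∪∅=∅
  n17('cabdb'): parent n16 fail=3; on 'b' 3 → fail=4;  out {3}∪∅={3}
  n8('dbbdbd'): parent n7 fail=4; on 'd' 4→21→0 → fail=3;  out {1}∪{7}={1,7}
  n12('dbccbd'): parent n11 fail=18; on 'd' 18→21→0 → fail=3;  out {2}∪{7}={2,7}

Scan:
i=0 'b': node 0→21
i=1 'b': node 21→22  → match P6@[0:1]
i=2 'd': node 22→3 ·f  → match P7@[2:2]
i=3 'b': node 3→4
i=4 'c': node 4→9
i=5 'c': node 9→10
i=6 'b': node 10→11
i=7 'd': node 11→12  → match P2@[2:7],P7@[7:7]
i=8 'd': node 12→3 ·f  → match P7@[8:8]
i=9 'd': node 3→3 ·f  → match P7@[9:9]
i=10 'a': node 3→20  → match P5@[9:10]
i=11 'c': node 20→13 ·f
i=12 'd': node 13→3 ·f  → match P7@[12:12]
i=13 'b': node 3→4
i=14 'b': node 4→5  → match P6@[13:14]
i=15 'd': node 5→6  → match P7@[15:15]
i=16 'b': node 6→7
i=17 'd': node 7→8  → match P1@[12:17],P7@[17:17]
i=18 'b': node 8→4 ·f
i=19 'b': node 4→5  → match P6@[18:19]
i=20 'b': node 5→22 ·f  → match P6@[19:20]
i=21 'b': node 22→22 ·f  → match P6@[20:21]
i=22 'c': node 22→13 ·f
i=23 'a': node 13→14
i=24 'b': node 14→15
i=25 'd': node 15→16  → match P7@[25:25]
i=26 'b': node 16→17  → match P3@[22:26]
i=27 'd': node 17→3 ·f  → match P7@[27:27]
i=28 'c': node 3→13 ·f
i=29 'b': node 13→18
i=30 'b': node 18→22 ·f  → match P6@[29:30]
i=31 'd': node 22→3 ·f  → match P7@[31:31]
i=32 'd': node 3→3 ·f  → match P7@[32:32]
i=33 'b': node 3→4
i=34 'b': node 4→5  → match P6@[33:34]
i=35 'd': node 5→6  → match P7@[35:35]
i=36 'b': node 6→7
i=37 'd': node 7→8  → match P1@[32:37],P7@[37:37]
i=38 'a': node 8→20 ·f  → match P5@[37:38]
i=39 'd': node 20→2 ·f  → match P0@[38:39],P7@[39:39]
i=40 'a': node 2→20 ·f  → match P5@[39:40]
i=41 'd': node 20→2 ·f  → match P0@[40:41],P7@[41:41]
i=42 'b': node 2→4 ·f
i=43 'b': node 4→5  → match P6@[42:43]
i=44 'd': node 5→6  → match P7@[44:44]
i=45 'b': node 6→7
i=46 'd': node 7→8  → match P1@[41:46],P7@[46:46]
i=47 'd': node 8→3 ·f  → match P7@[47:47]
i=48 'a': node 3→20  → match P5@[47:48]
i=49 'd': node 20→2 ·f  → match P0@[48:49],P7@[49:49]
i=50 'c': node 2→13 ·f
i=51 'b': node 13→18
i=52 'a': node 18→1 ·f
i=53 'd': node 1→2  → match P0@[52:53],P7@[53:53]
i=54 'a': node 2→20 ·f  → match P5@[53:54]
i=55 'b': node 20→21 ·f
i=56 'c': node 21→13 ·f
i=57 'd': node 13→3 ·f  → match P7@[57:57]
i=58 'd': node 3→3 ·f  → match P7@[58:58]
i=59 'b': node 3→4
i=60 'c': node 4→9
i=61 'c': node 9→10
i=62 'b': node 10→11
i=63 'd': node 11→12  → match P2@[58:63],P7@[63:63]
i=64 'b': node 12→4 ·f
i=65 'c': node 4→9
i=66 'a': node 9→14 ·f
i=67 'b': node 14→15
i=68 'd': node 15→16  → match P7@[68:68]
i=69 'b': node 16→17  → match P3@[65:69]
i=70 'a': node 17→1 ·f
i=71 'd': node 1→2  → match P0@[70:71],P7@[71:71]
i=72 'a': node 2→20 ·f  → match P5@[71:72]

Result: [[1,6],[2,7],[7,2],[7,7],[8,7],[9,7],[10,5],[12,7],[14,6],[15,7],[17,1],[17,7],[19,6],[20,6],[21,6],[25,7],[26,3],[27,7],[30,6],[31,7],[32,7],[34,6],[35,7],[37,1],[37,7],[38,5],[39,0],[39,7],[40,5],[41,0],[41,7],[43,6],[44,7],[46,1],[46,7],[47,7],[48,5],[49,0],[49,7],[53,0],[53,7],[54,5],[57,7],[58,7],[63,2],[63,7],[68,7],[69,3],[71,0],[71,7],[72,5]]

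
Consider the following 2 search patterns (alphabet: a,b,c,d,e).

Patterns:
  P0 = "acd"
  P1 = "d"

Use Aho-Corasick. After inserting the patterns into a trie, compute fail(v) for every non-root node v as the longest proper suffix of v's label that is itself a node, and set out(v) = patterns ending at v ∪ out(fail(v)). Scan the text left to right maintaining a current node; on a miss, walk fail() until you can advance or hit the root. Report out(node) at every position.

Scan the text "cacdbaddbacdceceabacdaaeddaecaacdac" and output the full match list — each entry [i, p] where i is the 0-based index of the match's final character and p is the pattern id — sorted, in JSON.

Build:
Trie nodes:
  n0 'ε': a→1 d→4
  n1 'a': c→2
  n2 'ac': d→3
  n3 'acd': ·  [P0 ends]
  n4 'd': ·  [P1 ends]

BFS fail/out derivation:
  fail(1) 'a': from fail(0)=0 chase 'a': 0 ⇒ 0;  out=∅∪out(0)=∅
  fail(4) 'd': from fail(0)=0 chase 'd': 0 ⇒ 0;  out={1}∪out(0)={1}
  fail(2) 'ac': from fail(1)=0 chase 'c': 0 ⇒ 0;  out=∅∪out(0)=∅
  fail(3) 'acd': from fail(2)=0 chase 'd': 0 ⇒ 4;  out={0}∪out(4)={0,1}

Scan:
[0] read 'c'  n0⇒n0
[1] read 'a'  n0⇒n1
[2] read 'c'  n1⇒n2
[3] read 'd'  n2⇒n3  → match P0@[1:3],P1@[3:3]
[4] read 'b'  n3⇒n0 (fail-walked)
[5] read 'a'  n0⇒n1
[6] read 'd'  n1⇒n4 (fail-walked)  → match P1@[6:6]
[7] read 'd'  n4⇒n4 (fail-walked)  → match P1@[7:7]
[8] read 'b'  n4⇒n0 (fail-walked)
[9] read 'a'  n0⇒n1
[10] read 'c'  n1⇒n2
[11] read 'd'  n2⇒n3  → match P0@[9:11],P1@[11:11]
[12] read 'c'  n3⇒n0 (fail-walked)
[13] read 'e'  n0⇒n0
[14] read 'c'  n0⇒n0
[15] read 'e'  n0⇒n0
[16] read 'a'  n0⇒n1
[17] read 'b'  n1⇒n0 (fail-walked)
[18] read 'a'  n0⇒n1
[19] read 'c'  n1⇒n2
[20] read 'd'  n2⇒n3  → match P0@[18:20],P1@[20:20]
[21] read 'a'  n3⇒n1 (fail-walked)
[22] read 'a'  n1⇒n1 (fail-walked)
[23] read 'e'  n1⇒n0 (fail-walked)
[24] read 'd'  n0⇒n4  → match P1@[24:24]
[25] read 'd'  n4⇒n4 (fail-walked)  → match P1@[25:25]
[26] read 'a'  n4⇒n1 (fail-walked)
[27] read 'e'  n1⇒n0 (fail-walked)
[28] read 'c'  n0⇒n0
[29] read 'a'  n0⇒n1
[30] read 'a'  n1⇒n1 (fail-walked)
[31] read 'c'  n1⇒n2
[32] read 'd'  n2⇒n3  → match P0@[30:32],P1@[32:32]
[33] read 'a'  n3⇒n1 (fail-walked)
[34] read 'c'  n1⇒n2

Matches: [[3,0],[3,1],[6,1],[7,1],[11,0],[11,1],[20,0],[20,1],[24,1],[25,1],[32,0],[32,1]]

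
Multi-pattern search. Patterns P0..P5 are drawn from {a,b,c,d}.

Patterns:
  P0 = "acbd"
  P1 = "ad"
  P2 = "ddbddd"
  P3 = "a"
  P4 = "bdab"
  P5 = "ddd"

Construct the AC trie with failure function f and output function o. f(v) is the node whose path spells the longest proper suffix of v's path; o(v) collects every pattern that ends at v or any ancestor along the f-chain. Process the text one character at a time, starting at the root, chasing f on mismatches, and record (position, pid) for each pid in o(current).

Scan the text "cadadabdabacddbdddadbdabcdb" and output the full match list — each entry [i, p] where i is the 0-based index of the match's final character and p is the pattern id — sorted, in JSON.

Build:
Trie nodes:
  n0 'ε': a→1 b→12 d→6
  n1 'a': c→2 d→5  [P3 ends]
  n2 'ac': b→3
  n3 'acb': d→4
  n4 'acbd': ·  [P0 ends]
  n5 'ad': ·  [P1 ends]
  n6 'd': d→7
  n7 'dd': b→8 d→16
  n8 'ddb': d→9
  n9 'ddbd': d→10
  n10 'ddbdd': d→11
  n11 'ddbddd': ·  [P2 ends]
  n12 'b': d→13
  n13 'bd': a→14
  n14 'bda': b→15
  n15 'bdab': ·  [P4 ends]
  n16 'ddd': ·  [P5 ends]

BFS fail/out derivation:
  n1('a'): parent n0 fail=0; on 'a' 0 → fail=0;  out {3}∪∅={3}
  n6('d'): parent n0 fail=0; on 'd' 0 → fail=0;  out ∅∪∅=∅
  n12('b'): parent n0 fail=0; on 'b' 0 → fail=0;  out ∅∪∅=∅
  n2('ac'): parent n1 fail=0; on 'c' 0 → fail=0;  out ∅∪∅=∅
  n5('ad'): parent n1 fail=0; on 'd' 0 → fail=6;  out {1}∪∅={1}
  n7('dd'): parent n6 fail=0; on 'd' 0 → fail=6;  out ∅∪∅=∅
  n13('bd'): parent n12 fail=0; on 'd' 0 → fail=6;  out ∅∪∅=∅
  n3('acb'): parent n2 fail=0; on 'b' 0 → fail=12;  out ∅∪∅=∅
  n8('ddb'): parent n7 fail=6; on 'b' 6→0 → fail=12;  out ∅∪∅=∅
  n14('bda'): parent n13 fail=6; on 'a' 6→0 → fail=1;  out ∅∪{3}={3}
  n16('ddd'): parent n7 fail=6; on 'd' 6 → fail=7;  out {5}∪∅={5}
  n4('acbd'): parent n3 fail=12; on 'd' 12 → fail=13;  out {0}∪∅={0}
  n9('ddbd'): parent n8 fail=12; on 'd' 12 → fail=13;  out ∅∪∅=∅
  n15('bdab'): parent n14 fail=1; on 'b' 1→0 → fail=12;  out {4}∪∅={4}
  n10('ddbdd'): parent n9 fail=13; on 'd' 13→6 → fail=7;  out ∅∪∅=∅
  n11('ddbddd'): parent n10 fail=7; on 'd' 7 → fail=16;  out {2}∪{5}={2,5}

Text stream:
i=0 'c': node 0→0
i=1 'a': node 0→1  → match P3@[1:1]
i=2 'd': node 1→5  → match P1@[1:2]
i=3 'a': node 5→1 ·f  → match P3@[3:3]
i=4 'd': node 1→5  → match P1@[3:4]
i=5 'a': node 5→1 ·f  → match P3@[5:5]
i=6 'b': node 1→12 ·f
i=7 'd': node 12→13
i=8 'a': node 13→14  → match P3@[8:8]
i=9 'b': node 14→15  → match P4@[6:9]
i=10 'a': node 15→1 ·f  → match P3@[10:10]
i=11 'c': node 1→2
i=12 'd': node 2→6 ·f
i=13 'd': node 6→7
i=14 'b': node 7→8
i=15 'd': node 8→9
i=16 'd': node 9→10
i=17 'd': node 10→11  → match P2@[12:17],P5@[15:17]
i=18 'a': node 11→1 ·f  → match P3@[18:18]
i=19 'd': node 1→5  → match P1@[18:19]
i=20 'b': node 5→12 ·f
i=21 'd': node 12→13
i=22 'a': node 13→14  → match P3@[22:22]
i=23 'b': node 14→15  → match P4@[20:23]
i=24 'c': node 15→0 ·f
i=25 'd': node 0→6
i=26 'b': node 6→12 ·f

Result: [[1,3],[2,1],[3,3],[4,1],[5,3],[8,3],[9,4],[10,3],[17,2],[17,5],[18,3],[19,1],[22,3],[23,4]]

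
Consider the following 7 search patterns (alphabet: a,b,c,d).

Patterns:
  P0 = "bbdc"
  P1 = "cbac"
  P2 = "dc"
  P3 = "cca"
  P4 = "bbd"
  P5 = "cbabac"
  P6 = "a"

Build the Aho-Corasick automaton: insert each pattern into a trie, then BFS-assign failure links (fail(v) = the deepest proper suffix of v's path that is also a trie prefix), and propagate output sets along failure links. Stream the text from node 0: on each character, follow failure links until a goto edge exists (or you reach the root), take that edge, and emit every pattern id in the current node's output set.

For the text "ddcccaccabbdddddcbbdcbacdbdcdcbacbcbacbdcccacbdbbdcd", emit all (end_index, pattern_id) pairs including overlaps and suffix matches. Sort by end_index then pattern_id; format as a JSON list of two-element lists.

Build automaton:
Trie nodes:
  n0 'ε': a→16 b→1 c→5 d→9
  n1 'b': b→2
  n2 'bb': d→3
  n3 'bbd': c→4  ←P4
  n4 'bbdc': ·  ←P0
  n5 'c': b→6 c→11
  n6 'cb': a→7
  n7 'cba': b→13 c→8
  n8 'cbac': ·  ←P1
  n9 'd': c→10
  n10 'dc': ·  ←P2
  n11 'cc': a→12
  n12 'cca': ·  ←P3
  n13 'cbab': a→14
  n14 'cbaba': c→15
  n15 'cbabac': ·  ←P5
  n16 'a': ·  ←P6

Failure links (BFS by depth):
  fail(1) 'b': from fail(0)=0 chase 'b': 0 ⇒ 0;  out=∅∪out(0)=∅
  fail(5) 'c': from fail(0)=0 chase 'c': 0 ⇒ 0;  out=∅∪out(0)=∅
  fail(9) 'd': from fail(0)=0 chase 'd': 0 ⇒ 0;  out=∅∪out(0)=∅
  fail(16) 'a': from fail(0)=0 chase 'a': 0 ⇒ 0;  out={6}∪out(0)={6}
  fail(2) 'bb': from fail(1)=0 chase 'b': 0 ⇒ 1;  out=∅∪out(1)=∅
  fail(6) 'cb': from fail(5)=0 chase 'b': 0 ⇒ 1;  out=∅∪out(1)=∅
  fail(10) 'dc': from fail(9)=0 chase 'c': 0 ⇒ 5;  out={2}∪out(5)={2}
  fail(11) 'cc': from fail(5)=0 chase 'c': 0 ⇒ 5;  out=∅∪out(5)=∅
  fail(3) 'bbd': from fail(2)=1 chase 'd': 1→0 ⇒ 9;  out={4}∪out(9)={4}
  fail(7) 'cba': from fail(6)=1 chase 'a': 1→0 ⇒ 16;  out=∅∪out(16)={6}
  fail(12) 'cca': from fail(11)=5 chase 'a': 5→0 ⇒ 16;  out={3}∪out(16)={3,6}
  fail(4) 'bbdc': from fail(3)=9 chase 'c': 9 ⇒ 10;  out={0}∪out(10)={0,2}
  fail(8) 'cbac': from fail(7)=16 chase 'c': 16→0 ⇒ 5;  out={1}∪out(5)={1}
  fail(13) 'cbab': from fail(7)=16 chase 'b': 16→0 ⇒ 1;  out=∅∪out(1)=∅
  fail(14) 'cbaba': from fail(13)=1 chase 'a': 1→0 ⇒ 16;  out=∅∪out(16)={6}
  fail(15) 'cbabac': from fail(14)=16 chase 'c': 16→0 ⇒ 5;  out={5}∪out(5)={5}

Run:
pos 0 'd': at 9
pos 1 'd': at 9 (fail-walked)
pos 2 'c': at 10  emit P2@[1:2]
pos 3 'c': at 11 (fail-walked)
pos 4 'c': at 11 (fail-walked)
pos 5 'a': at 12  emit P3@[3:5],P6@[5:5]
pos 6 'c': at 5 (fail-walked)
pos 7 'c': at 11
pos 8 'a': at 12  emit P3@[6:8],P6@[8:8]
pos 9 'b': at 1 (fail-walked)
pos 10 'b': at 2
pos 11 'd': at 3  emit P4@[9:11]
pos 12 'd': at 9 (fail-walked)
pos 13 'd': at 9 (fail-walked)
pos 14 'd': at 9 (fail-walked)
pos 15 'd': at 9 (fail-walked)
pos 16 'c': at 10  emit P2@[15:16]
pos 17 'b': at 6 (fail-walked)
pos 18 'b': at 2 (fail-walked)
pos 19 'd': at 3  emit P4@[17:19]
pos 20 'c': at 4  emit P0@[17:20],P2@[19:20]
pos 21 'b': at 6 (fail-walked)
pos 22 'a': at 7  emit P6@[22:22]
pos 23 'c': at 8  emit P1@[20:23]
pos 24 'd': at 9 (fail-walked)
pos 25 'b': at 1 (fail-walked)
pos 26 'd': at 9 (fail-walked)
pos 27 'c': at 10  emit P2@[26:27]
pos 28 'd': at 9 (fail-walked)
pos 29 'c': at 10  emit P2@[28:29]
pos 30 'b': at 6 (fail-walked)
pos 31 'a': at 7  emit P6@[31:31]
pos 32 'c': at 8  emit P1@[29:32]
pos 33 'b': at 6 (fail-walked)
pos 34 'c': at 5 (fail-walked)
pos 35 'b': at 6
pos 36 'a': at 7  emit P6@[36:36]
pos 37 'c': at 8  emit P1@[34:37]
pos 38 'b': at 6 (fail-walked)
pos 39 'd': at 9 (fail-walked)
pos 40 'c': at 10  emit P2@[39:40]
pos 41 'c': at 11 (fail-walked)
pos 42 'c': at 11 (fail-walked)
pos 43 'a': at 12  emit P3@[41:43],P6@[43:43]
pos 44 'c': at 5 (fail-walked)
pos 45 'b': at 6
pos 46 'd': at 9 (fail-walked)
pos 47 'b': at 1 (fail-walked)
pos 48 'b': at 2
pos 49 'd': at 3  emit P4@[47:49]
pos 50 'c': at 4  emit P0@[47:50],P2@[49:50]
pos 51 'd': at 9 (fail-walked)

Result: [[2,2],[5,3],[5,6],[8,3],[8,6],[11,4],[16,2],[19,4],[20,0],[20,2],[22,6],[23,1],[27,2],[29,2],[31,6],[32,1],[36,6],[37,1],[40,2],[43,3],[43,6],[49,4],[50,0],[50,2]]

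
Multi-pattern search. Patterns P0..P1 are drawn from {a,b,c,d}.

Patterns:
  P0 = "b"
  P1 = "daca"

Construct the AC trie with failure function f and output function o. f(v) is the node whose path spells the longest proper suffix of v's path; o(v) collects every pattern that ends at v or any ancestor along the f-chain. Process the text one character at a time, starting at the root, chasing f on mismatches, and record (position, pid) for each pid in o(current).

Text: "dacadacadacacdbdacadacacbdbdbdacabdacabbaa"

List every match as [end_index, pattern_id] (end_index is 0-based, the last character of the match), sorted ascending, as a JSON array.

Build:
Trie (insert patterns):
  n0 'ε': b→1 d→2
  n1 'b': ·  [P0 ends]
  n2 'd': a→3
  n3 'da': c→4
  n4 'dac': a→5
  n5 'daca': ·  [P1 ends]

BFS fail/out derivation:
  n1('b'): parent n0 fail=0; on 'b' 0 → fail=0;  out {0}∪∅={0}
  n2('d'): parent n0 fail=0; on 'd' 0 → fail=0;  out ∅∪∅=∅
  n3('da'): parent n2 fail=0; on 'a' 0 → fail=0;  out ∅∪∅=∅
  n4('dac'): parent n3 fail=0; on 'c' 0 → fail=0;  out ∅∪∅=∅
  n5('daca'): parent n4 fail=0; on 'a' 0 → fail=0;  out {1}∪∅={1}

Run:
[0] read 'd'  n0⇒n2
[1] read 'a'  n2⇒n3
[2] read 'c'  n3⇒n4
[3] read 'a'  n4⇒n5  emit P1@[0:3]
[4] read 'd'  n5⇒n2 ·f
[5] read 'a'  n2⇒n3
[6] read 'c'  n3⇒n4
[7] read 'a'  n4⇒n5  emit P1@[4:7]
[8] read 'd'  n5⇒n2 ·f
[9] read 'a'  n2⇒n3
[10] read 'c'  n3⇒n4
[11] read 'a'  n4⇒n5  emit P1@[8:11]
[12] read 'c'  n5⇒n0 ·f
[13] read 'd'  n0⇒n2
[14] read 'b'  n2⇒n1 ·f  emit P0@[14:14]
[15] read 'd'  n1⇒n2 ·f
[16] read 'a'  n2⇒n3
[17] read 'c'  n3⇒n4
[18] read 'a'  n4⇒n5  emit P1@[15:18]
[19] read 'd'  n5⇒n2 ·f
[20] read 'a'  n2⇒n3
[21] read 'c'  n3⇒n4
[22] read 'a'  n4⇒n5  emit P1@[19:22]
[23] read 'c'  n5⇒n0 ·f
[24] read 'b'  n0⇒n1  emit P0@[24:24]
[25] read 'd'  n1⇒n2 ·f
[26] read 'b'  n2⇒n1 ·f  emit P0@[26:26]
[27] read 'd'  n1⇒n2 ·f
[28] read 'b'  n2⇒n1 ·f  emit P0@[28:28]
[29] read 'd'  n1⇒n2 ·f
[30] read 'a'  n2⇒n3
[31] read 'c'  n3⇒n4
[32] read 'a'  n4⇒n5  emit P1@[29:32]
[33] read 'b'  n5⇒n1 ·f  emit P0@[33:33]
[34] read 'd'  n1⇒n2 ·f
[35] read 'a'  n2⇒n3
[36] read 'c'  n3⇒n4
[37] read 'a'  n4⇒n5  emit P1@[34:37]
[38] read 'b'  n5⇒n1 ·f  emit P0@[38:38]
[39] read 'b'  n1⇒n1 ·f  emit P0@[39:39]
[40] read 'a'  n1⇒n0 ·f
[41] read 'a'  n0⇒n0

Result: [[3,1],[7,1],[11,1],[14,0],[18,1],[22,1],[24,0],[26,0],[28,0],[32,1],[33,0],[37,1],[38,0],[39,0]]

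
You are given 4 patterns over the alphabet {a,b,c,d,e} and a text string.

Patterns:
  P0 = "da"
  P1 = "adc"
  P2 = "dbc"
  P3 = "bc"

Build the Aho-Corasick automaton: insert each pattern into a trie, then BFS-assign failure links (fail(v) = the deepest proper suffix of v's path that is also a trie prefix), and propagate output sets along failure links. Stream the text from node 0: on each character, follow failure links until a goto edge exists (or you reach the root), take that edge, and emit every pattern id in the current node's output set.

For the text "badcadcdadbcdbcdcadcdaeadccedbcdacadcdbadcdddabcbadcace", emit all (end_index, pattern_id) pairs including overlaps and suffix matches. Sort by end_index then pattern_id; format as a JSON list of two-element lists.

Construct AC machine:
Trie (insert patterns):
  n0 'ε': a→3 b→8 d→1
  n1 'd': a→2 b→6
  n2 'da': ·  ←P0
  n3 'a': d→4
  n4 'ad': c→5
  n5 'adc': ·  ←P1
  n6 'db': c→7
  n7 'dbc': ·  ←P2
  n8 'b': c→9
  n9 'bc': ·  ←P3

BFS fail/out derivation:
  fail(1) 'd': from fail(0)=0 chase 'd': 0 ⇒ 0;  out=∅∪out(0)=∅
  fail(3) 'a': from fail(0)=0 chase 'a': 0 ⇒ 0;  out=∅∪out(0)=∅
  fail(8) 'b': from fail(0)=0 chase 'b': 0 ⇒ 0;  out=∅∪out(0)=∅
  fail(2) 'da': from fail(1)=0 chase 'a': 0 ⇒ 3;  out={0}∪out(3)={0}
  fail(4) 'ad': from fail(3)=0 chase 'd': 0 ⇒ 1;  out=∅∪out(1)=∅
  fail(6) 'db': from fail(1)=0 chase 'b': 0 ⇒ 8;  out=∅∪out(8)=∅
  fail(9) 'bc': from fail(8)=0 chase 'c': 0 ⇒ 0;  out={3}∪out(0)={3}
  fail(5) 'adc': from fail(4)=1 chase 'c': 1→0 ⇒ 0;  out={1}∪out(0)={1}
  fail(7) 'dbc': from fail(6)=8 chase 'c': 8 ⇒ 9;  out={2}∪out(9)={2,3}

Text stream:
[0] read 'b'  n0⇒n8
[1] read 'a'  n8⇒n3 (via fail)
[2] read 'd'  n3⇒n4
[3] read 'c'  n4⇒n5  ** P1@[1:3]
[4] read 'a'  n5⇒n3 (via fail)
[5] read 'd'  n3⇒n4
[6] read 'c'  n4⇒n5  ** P1@[4:6]
[7] read 'd'  n5⇒n1 (via fail)
[8] read 'a'  n1⇒n2  ** P0@[7:8]
[9] read 'd'  n2⇒n4 (via fail)
[10] read 'b'  n4⇒n6 (via fail)
[11] read 'c'  n6⇒n7  ** P2@[9:11],P3@[10:11]
[12] read 'd'  n7⇒n1 (via fail)
[13] read 'b'  n1⇒n6
[14] read 'c'  n6⇒n7  ** P2@[12:14],P3@[13:14]
[15] read 'd'  n7⇒n1 (via fail)
[16] read 'c'  n1⇒n0 (via fail)
[17] read 'a'  n0⇒n3
[18] read 'd'  n3⇒n4
[19] read 'c'  n4⇒n5  ** P1@[17:19]
[20] read 'd'  n5⇒n1 (via fail)
[21] read 'a'  n1⇒n2  ** P0@[20:21]
[22] read 'e'  n2⇒n0 (via fail)
[23] read 'a'  n0⇒n3
[24] read 'd'  n3⇒n4
[25] read 'c'  n4⇒n5  ** P1@[23:25]
[26] read 'c'  n5⇒n0 (via fail)
[27] read 'e'  n0⇒n0
[28] read 'd'  n0⇒n1
[29] read 'b'  n1⇒n6
[30] read 'c'  n6⇒n7  ** P2@[28:30],P3@[29:30]
[31] read 'd'  n7⇒n1 (via fail)
[32] read 'a'  n1⇒n2  ** P0@[31:32]
[33] read 'c'  n2⇒n0 (via fail)
[34] read 'a'  n0⇒n3
[35] read 'd'  n3⇒n4
[36] read 'c'  n4⇒n5  ** P1@[34:36]
[37] read 'd'  n5⇒n1 (via fail)
[38] read 'b'  n1⇒n6
[39] read 'a'  n6⇒n3 (via fail)
[40] read 'd'  n3⇒n4
[41] read 'c'  n4⇒n5  ** P1@[39:41]
[42] read 'd'  n5⇒n1 (via fail)
[43] read 'd'  n1⇒n1 (via fail)
[44] read 'd'  n1⇒n1 (via fail)
[45] read 'a'  n1⇒n2  ** P0@[44:45]
[46] read 'b'  n2⇒n8 (via fail)
[47] read 'c'  n8⇒n9  ** P3@[46:47]
[48] read 'b'  n9⇒n8 (via fail)
[49] read 'a'  n8⇒n3 (via fail)
[50] read 'd'  n3⇒n4
[51] read 'c'  n4⇒n5  ** P1@[49:51]
[52] read 'a'  n5⇒n3 (via fail)
[53] read 'c'  n3⇒n0 (via fail)
[54] read 'e'  n0⇒n0

Matches: [[3,1],[6,1],[8,0],[11,2],[11,3],[14,2],[14,3],[19,1],[21,0],[25,1],[30,2],[30,3],[32,0],[36,1],[41,1],[45,0],[47,3],[51,1]]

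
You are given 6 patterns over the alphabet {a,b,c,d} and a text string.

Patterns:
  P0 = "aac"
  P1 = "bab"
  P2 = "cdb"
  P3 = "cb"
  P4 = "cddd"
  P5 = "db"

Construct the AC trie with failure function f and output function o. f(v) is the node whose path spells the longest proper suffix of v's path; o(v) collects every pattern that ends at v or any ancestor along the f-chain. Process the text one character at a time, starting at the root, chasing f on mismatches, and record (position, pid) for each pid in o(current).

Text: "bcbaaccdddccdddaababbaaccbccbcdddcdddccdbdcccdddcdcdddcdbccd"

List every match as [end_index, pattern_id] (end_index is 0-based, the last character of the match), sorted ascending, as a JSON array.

Construct AC machine:
Trie nodes:
  n0 'ε': a→1 b→4 c→7 d→13
  n1 'a': a→2
  n2 'aa': c→3
  n3 'aac': ·  [P0 ends]
  n4 'b': a→5
  n5 'ba': b→6
  n6 'bab': ·  [P1 ends]
  n7 'c': b→10 d→8
  n8 'cd': b→9 d→11
  n9 'cdb': ·  [P2 ends]
  n10 'cb': ·  [P3 ends]
  n11 'cdd': d→12
  n12 'cddd': ·  [P4 ends]
  n13 'd': b→14
  n14 'db': ·  [P5 ends]

BFS fail/out derivation:
  n1('a'): parent n0 fail=0; on 'a' 0 → fail=0;  out ∅∪∅=∅
  n4('b'): parent n0 fail=0; on 'b' 0 → fail=0;  out ∅∪∅=∅
  n7('c'): parent n0 fail=0; on 'c' 0 → fail=0;  out ∅∪∅=∅
  n13('d'): parent n0 fail=0; on 'd' 0 → fail=0;  out ∅∪∅=∅
  n2('aa'): parent n1 fail=0; on 'a' 0 → fail=1;  out ∅∪∅=∅
  n5('ba'): parent n4 fail=0; on 'a' 0 → fail=1;  out ∅∪∅=∅
  n8('cd'): parent n7 fail=0; on 'd' 0 → fail=13;  out ∅∪∅=∅
  n10('cb'): parent n7 fail=0; on 'b' 0 → fail=4;  out {3}∪∅={3}
  n14('db'): parent n13 fail=0; on 'b' 0 → fail=4;  out {5}∪∅={5}
  n3('aac'): parent n2 fail=1; on 'c' 1→0 → fail=7;  out {0}∪∅={0}
  n6('bab'): parent n5 fail=1; on 'b' 1→0 → fail=4;  out {1}∪∅={1}
  n9('cdb'): parent n8 fail=13; on 'b' 13 → fail=14;  out {2}∪{5}={2,5}
  n11('cdd'): parent n8 fail=13; on 'd' 13→0 → fail=13;  out ∅∪∅=∅
  n12('cddd'): parent n11 fail=13; on 'd' 13→0 → fail=13;  out {4}∪∅={4}

Run:
i=0 'b': node 0→4
i=1 'c': node 4→7 ·f
i=2 'b': node 7→10  emit P3@[1:2]
i=3 'a': node 10→5 ·f
i=4 'a': node 5→2 ·f
i=5 'c': node 2→3  emit P0@[3:5]
i=6 'c': node 3→7 ·f
i=7 'd': node 7→8
i=8 'd': node 8→11
i=9 'd': node 11→12  emit P4@[6:9]
i=10 'c': node 12→7 ·f
i=11 'c': node 7→7 ·f
i=12 'd': node 7→8
i=13 'd': node 8→11
i=14 'd': node 11→12  emit P4@[11:14]
i=15 'a': node 12→1 ·f
i=16 'a': node 1→2
i=17 'b': node 2→4 ·f
i=18 'a': node 4→5
i=19 'b': node 5→6  emit P1@[17:19]
i=20 'b': node 6→4 ·f
i=21 'a': node 4→5
i=22 'a': node 5→2 ·f
i=23 'c': node 2→3  emit P0@[21:23]
i=24 'c': node 3→7 ·f
i=25 'b': node 7→10  emit P3@[24:25]
i=26 'c': node 10→7 ·f
i=27 'c': node 7→7 ·f
i=28 'b': node 7→10  emit P3@[27:28]
i=29 'c': node 10→7 ·f
i=30 'd': node 7→8
i=31 'd': node 8→11
i=32 'd': node 11→12  emit P4@[29:32]
i=33 'c': node 12→7 ·f
i=34 'd': node 7→8
i=35 'd': node 8→11
i=36 'd': node 11→12  emit P4@[33:36]
i=37 'c': node 12→7 ·f
i=38 'c': node 7→7 ·f
i=39 'd': node 7→8
i=40 'b': node 8→9  emit P2@[38:40],P5@[39:40]
i=41 'd': node 9→13 ·f
i=42 'c': node 13→7 ·f
i=43 'c': node 7→7 ·f
i=44 'c': node 7→7 ·f
i=45 'd': node 7→8
i=46 'd': node 8→11
i=47 'd': node 11→12  emit P4@[44:47]
i=48 'c': node 12→7 ·f
i=49 'd': node 7→8
i=50 'c': node 8→7 ·f
i=51 'd': node 7→8
i=52 'd': node 8→11
i=53 'd': node 11→12  emit P4@[50:53]
i=54 'c': node 12→7 ·f
i=55 'd': node 7→8
i=56 'b': node 8→9  emit P2@[54:56],P5@[55:56]
i=57 'c': node 9→7 ·f
i=58 'c': node 7→7 ·f
i=59 'd': node 7→8

Matches: [[2,3],[5,0],[9,4],[14,4],[19,1],[23,0],[25,3],[28,3],[32,4],[36,4],[40,2],[40,5],[47,4],[53,4],[56,2],[56,5]]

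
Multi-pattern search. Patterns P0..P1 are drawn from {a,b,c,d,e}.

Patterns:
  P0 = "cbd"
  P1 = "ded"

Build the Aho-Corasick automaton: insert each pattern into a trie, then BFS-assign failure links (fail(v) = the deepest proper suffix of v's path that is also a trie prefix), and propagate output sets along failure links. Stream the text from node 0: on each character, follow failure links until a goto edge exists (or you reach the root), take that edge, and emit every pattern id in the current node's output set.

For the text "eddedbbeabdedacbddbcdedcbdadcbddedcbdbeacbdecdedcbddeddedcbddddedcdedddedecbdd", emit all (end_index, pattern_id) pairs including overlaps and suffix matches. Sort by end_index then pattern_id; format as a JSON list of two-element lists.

Build:
Trie (insert patterns):
  0='ε' goto c→1 d→4
  1='c' goto b→2
  2='cb' goto d→3
  3='cbd' goto ·  ←P0
  4='d' goto e→5
  5='de' goto d→6
  6='ded' goto ·  ←P1

BFS fail/out derivation:
  fail(1) 'c': from fail(0)=0 chase 'c': 0 ⇒ 0;  out=∅∪out(0)=∅
  fail(4) 'd': from fail(0)=0 chase 'd': 0 ⇒ 0;  out=∅∪out(0)=∅
  fail(2) 'cb': from fail(1)=0 chase 'b': 0 ⇒ 0;  out=∅∪out(0)=∅
  fail(5) 'de': from fail(4)=0 chase 'e': 0 ⇒ 0;  out=∅∪out(0)=∅
  fail(3) 'cbd': from fail(2)=0 chase 'd': 0 ⇒ 4;  out={0}∪out(4)={0}
  fail(6) 'ded': from fail(5)=0 chase 'd': 0 ⇒ 4;  out={1}∪out(4)={1}

Text stream:
[0] read 'e'  n0⇒n0
[1] read 'd'  n0⇒n4
[2] read 'd'  n4⇒n4 ·f
[3] read 'e'  n4⇒n5
[4] read 'd'  n5⇒n6  emit P1@[2:4]
[5] read 'b'  n6⇒n0 ·f
[6] read 'b'  n0⇒n0
[7] read 'e'  n0⇒n0
[8] read 'a'  n0⇒n0
[9] read 'b'  n0⇒n0
[10] read 'd'  n0⇒n4
[11] read 'e'  n4⇒n5
[12] read 'd'  n5⇒n6  emit P1@[10:12]
[13] read 'a'  n6⇒n0 ·f
[14] read 'c'  n0⇒n1
[15] read 'b'  n1⇒n2
[16] read 'd'  n2⇒n3  emit P0@[14:16]
[17] read 'd'  n3⇒n4 ·f
[18] read 'b'  n4⇒n0 ·f
[19] read 'c'  n0⇒n1
[20] read 'd'  n1⇒n4 ·f
[21] read 'e'  n4⇒n5
[22] read 'd'  n5⇒n6  emit P1@[20:22]
[23] read 'c'  n6⇒n1 ·f
[24] read 'b'  n1⇒n2
[25] read 'd'  n2⇒n3  emit P0@[23:25]
[26] read 'a'  n3⇒n0 ·f
[27] read 'd'  n0⇒n4
[28] read 'c'  n4⇒n1 ·f
[29] read 'b'  n1⇒n2
[30] read 'd'  n2⇒n3  emit P0@[28:30]
[31] read 'd'  n3⇒n4 ·f
[32] read 'e'  n4⇒n5
[33] read 'd'  n5⇒n6  emit P1@[31:33]
[34] read 'c'  n6⇒n1 ·f
[35] read 'b'  n1⇒n2
[36] read 'd'  n2⇒n3  emit P0@[34:36]
[37] read 'b'  n3⇒n0 ·f
[38] read 'e'  n0⇒n0
[39] read 'a'  n0⇒n0
[40] read 'c'  n0⇒n1
[41] read 'b'  n1⇒n2
[42] read 'd'  n2⇒n3  emit P0@[40:42]
[43] read 'e'  n3⇒n5 ·f
[44] read 'c'  n5⇒n1 ·f
[45] read 'd'  n1⇒n4 ·f
[46] read 'e'  n4⇒n5
[47] read 'd'  n5⇒n6  emit P1@[45:47]
[48] read 'c'  n6⇒n1 ·f
[49] read 'b'  n1⇒n2
[50] read 'd'  n2⇒n3  emit P0@[48:50]
[51] read 'd'  n3⇒n4 ·f
[52] read 'e'  n4⇒n5
[53] read 'd'  n5⇒n6  emit P1@[51:53]
[54] read 'd'  n6⇒n4 ·f
[55] read 'e'  n4⇒n5
[56] read 'd'  n5⇒n6  emit P1@[54:56]
[57] read 'c'  n6⇒n1 ·f
[58] read 'b'  n1⇒n2
[59] read 'd'  n2⇒n3  emit P0@[57:59]
[60] read 'd'  n3⇒n4 ·f
[61] read 'd'  n4⇒n4 ·f
[62] read 'd'  n4⇒n4 ·f
[63] read 'e'  n4⇒n5
[64] read 'd'  n5⇒n6  emit P1@[62:64]
[65] read 'c'  n6⇒n1 ·f
[66] read 'd'  n1⇒n4 ·f
[67] read 'e'  n4⇒n5
[68] read 'd'  n5⇒n6  emit P1@[66:68]
[69] read 'd'  n6⇒n4 ·f
[70] read 'd'  n4⇒n4 ·f
[71] read 'e'  n4⇒n5
[72] read 'd'  n5⇒n6  emit P1@[70:72]
[73] read 'e'  n6⇒n5 ·f
[74] read 'c'  n5⇒n1 ·f
[75] read 'b'  n1⇒n2
[76] read 'd'  n2⇒n3  emit P0@[74:76]
[77] read 'd'  n3⇒n4 ·f

All matches (sorted): [[4,1],[12,1],[16,0],[22,1],[25,0],[30,0],[33,1],[36,0],[42,0],[47,1],[50,0],[53,1],[56,1],[59,0],[64,1],[68,1],[72,1],[76,0]]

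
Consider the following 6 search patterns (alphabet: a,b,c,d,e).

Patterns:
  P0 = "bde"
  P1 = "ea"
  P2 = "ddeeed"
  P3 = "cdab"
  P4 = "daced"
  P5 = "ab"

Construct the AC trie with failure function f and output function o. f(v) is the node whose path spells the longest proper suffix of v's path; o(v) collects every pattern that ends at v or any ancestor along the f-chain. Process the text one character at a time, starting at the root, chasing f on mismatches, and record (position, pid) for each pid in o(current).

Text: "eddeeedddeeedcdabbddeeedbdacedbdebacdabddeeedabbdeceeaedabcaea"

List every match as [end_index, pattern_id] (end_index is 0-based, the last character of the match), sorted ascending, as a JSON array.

Build automaton:
Trie nodes:
  n0 'ε': a→20 b→1 c→12 d→6 e→4
  n1 'b': d→2
  n2 'bd': e→3
  n3 'bde': ·  ←P0
  n4 'e': a→5
  n5 'ea': ·  ←P1
  n6 'd': a→16 d→7
  n7 'dd': e→8
  n8 'dde': e→9
  n9 'ddee': e→10
  n10 'ddeee': d→11
  n11 'ddeeed': ·  ←P2
  n12 'c': d→13
  n13 'cd': a→14
  n14 'cda': b→15
  n15 'cdab': ·  ←P3
  n16 'da': c→17
  n17 'dac': e→18
  n18 'dace': d→19
  n19 'daced': ·  ←P4
  n20 'a': b→21
  n21 'ab': ·  ←P5

BFS fail/out derivation:
  fail(1) 'b': from fail(0)=0 chase 'b': 0 ⇒ 0;  out=∅∪out(0)=∅
  fail(4) 'e': from fail(0)=0 chase 'e': 0 ⇒ 0;  out=∅∪out(0)=∅
  fail(6) 'd': from fail(0)=0 chase 'd': 0 ⇒ 0;  out=∅∪out(0)=∅
  fail(12) 'c': from fail(0)=0 chase 'c': 0 ⇒ 0;  out=∅∪out(0)=∅
  fail(20) 'a': from fail(0)=0 chase 'a': 0 ⇒ 0;  out=∅∪out(0)=∅
  fail(2) 'bd': from fail(1)=0 chase 'd': 0 ⇒ 6;  out=∅∪out(6)=∅
  fail(5) 'ea': from fail(4)=0 chase 'a': 0 ⇒ 20;  out={1}∪out(20)={1}
  fail(7) 'dd': from fail(6)=0 chase 'd': 0 ⇒ 6;  out=∅∪out(6)=∅
  fail(13) 'cd': from fail(12)=0 chase 'd': 0 ⇒ 6;  out=∅∪out(6)=∅
  fail(16) 'da': from fail(6)=0 chase 'a': 0 ⇒ 20;  out=∅∪out(20)=∅
  fail(21) 'ab': from fail(20)=0 chase 'b': 0 ⇒ 1;  out={5}∪out(1)={5}
  fail(3) 'bde': from fail(2)=6 chase 'e': 6→0 ⇒ 4;  out={0}∪out(4)={0}
  fail(8) 'dde': from fail(7)=6 chase 'e': 6→0 ⇒ 4;  out=∅∪out(4)=∅
  fail(14) 'cda': from fail(13)=6 chase 'a': 6 ⇒ 16;  out=∅∪out(16)=∅
  fail(17) 'dac': from fail(16)=20 chase 'c': 20→0 ⇒ 12;  out=∅∪out(12)=∅
  fail(9) 'ddee': from fail(8)=4 chase 'e': 4→0 ⇒ 4;  out=∅∪out(4)=∅
  fail(15) 'cdab': from fail(14)=16 chase 'b': 16→20 ⇒ 21;  out={3}∪out(21)={3,5}
  fail(18) 'dace': from fail(17)=12 chase 'e': 12→0 ⇒ 4;  out=∅∪out(4)=∅
  fail(10) 'ddeee': from fail(9)=4 chase 'e': 4→0 ⇒ 4;  out=∅∪out(4)=∅
  fail(19) 'daced': from fail(18)=4 chase 'd': 4→0 ⇒ 6;  out={4}∪out(6)={4}
  fail(11) 'ddeeed': from fail(10)=4 chase 'd': 4→0 ⇒ 6;  out={2}∪out(6)={2}

Text stream:
[0] read 'e'  n0⇒n4
[1] read 'd'  n4⇒n6 (fail-walked)
[2] read 'd'  n6⇒n7
[3] read 'e'  n7⇒n8
[4] read 'e'  n8⇒n9
[5] read 'e'  n9⇒n10
[6] read 'd'  n10⇒n11  ** P2@[1:6]
[7] read 'd'  n11⇒n7 (fail-walked)
[8] read 'd'  n7⇒n7 (fail-walked)
[9] read 'e'  n7⇒n8
[10] read 'e'  n8⇒n9
[11] read 'e'  n9⇒n10
[12] read 'd'  n10⇒n11  ** P2@[7:12]
[13] read 'c'  n11⇒n12 (fail-walked)
[14] read 'd'  n12⇒n13
[15] read 'a'  n13⇒n14
[16] read 'b'  n14⇒n15  ** P3@[13:16],P5@[15:16]
[17] read 'b'  n15⇒n1 (fail-walked)
[18] read 'd'  n1⇒n2
[19] read 'd'  n2⇒n7 (fail-walked)
[20] read 'e'  n7⇒n8
[21] read 'e'  n8⇒n9
[22] read 'e'  n9⇒n10
[23] read 'd'  n10⇒n11  ** P2@[18:23]
[24] read 'b'  n11⇒n1 (fail-walked)
[25] read 'd'  n1⇒n2
[26] read 'a'  n2⇒n16 (fail-walked)
[27] read 'c'  n16⇒n17
[28] read 'e'  n17⇒n18
[29] read 'd'  n18⇒n19  ** P4@[25:29]
[30] read 'b'  n19⇒n1 (fail-walked)
[31] read 'd'  n1⇒n2
[32] read 'e'  n2⇒n3  ** P0@[30:32]
[33] read 'b'  n3⇒n1 (fail-walked)
[34] read 'a'  n1⇒n20 (fail-walked)
[35] read 'c'  n20⇒n12 (fail-walked)
[36] read 'd'  n12⇒n13
[37] read 'a'  n13⇒n14
[38] read 'b'  n14⇒n15  ** P3@[35:38],P5@[37:38]
[39] read 'd'  n15⇒n2 (fail-walked)
[40] read 'd'  n2⇒n7 (fail-walked)
[41] read 'e'  n7⇒n8
[42] read 'e'  n8⇒n9
[43] read 'e'  n9⇒n10
[44] read 'd'  n10⇒n11  ** P2@[39:44]
[45] read 'a'  n11⇒n16 (fail-walked)
[46] read 'b'  n16⇒n21 (fail-walked)  ** P5@[45:46]
[47] read 'b'  n21⇒n1 (fail-walked)
[48] read 'd'  n1⇒n2
[49] read 'e'  n2⇒n3  ** P0@[47:49]
[50] read 'c'  n3⇒n12 (fail-walked)
[51] read 'e'  n12⇒n4 (fail-walked)
[52] read 'e'  n4⇒n4 (fail-walked)
[53] read 'a'  n4⇒n5  ** P1@[52:53]
[54] read 'e'  n5⇒n4 (fail-walked)
[55] read 'd'  n4⇒n6 (fail-walked)
[56] read 'a'  n6⇒n16
[57] read 'b'  n16⇒n21 (fail-walked)  ** P5@[56:57]
[58] read 'c'  n21⇒n12 (fail-walked)
[59] read 'a'  n12⇒n20 (fail-walked)
[60] read 'e'  n20⇒n4 (fail-walked)
[61] read 'a'  n4⇒n5  ** P1@[60:61]

Matches: [[6,2],[12,2],[16,3],[16,5],[23,2],[29,4],[32,0],[38,3],[38,5],[44,2],[46,5],[49,0],[53,1],[57,5],[61,1]]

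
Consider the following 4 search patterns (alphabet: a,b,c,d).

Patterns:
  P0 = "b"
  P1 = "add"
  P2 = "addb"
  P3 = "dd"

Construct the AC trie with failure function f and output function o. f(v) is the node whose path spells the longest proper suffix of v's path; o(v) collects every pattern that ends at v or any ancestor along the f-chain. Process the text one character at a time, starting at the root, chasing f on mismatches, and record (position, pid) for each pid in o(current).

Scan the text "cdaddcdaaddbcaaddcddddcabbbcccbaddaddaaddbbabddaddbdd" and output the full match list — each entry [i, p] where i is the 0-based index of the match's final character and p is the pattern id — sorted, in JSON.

Construct AC machine:
Trie (insert patterns):
  n0 'ε': a→2 b→1 d→6
  n1 'b': ·  ←P0
  n2 'a': d→3
  n3 'ad': d→4
  n4 'add': b→5  ←P1
  n5 'addb': ·  ←P2
  n6 'd': d→7
  n7 'dd': ·  ←P3

Failure links (BFS by depth):
  fail(1) 'b': from fail(0)=0 chase 'b': 0 ⇒ 0;  out={0}∪out(0)={0}
  fail(2) 'a': from fail(0)=0 chase 'a': 0 ⇒ 0;  out=∅∪out(0)=∅
  fail(6) 'd': from fail(0)=0 chase 'd': 0 ⇒ 0;  out=∅∪out(0)=∅
  fail(3) 'ad': from fail(2)=0 chase 'd': 0 ⇒ 6;  out=∅∪out(6)=∅
  fail(7) 'dd': from fail(6)=0 chase 'd': 0 ⇒ 6;  out={3}∪out(6)={3}
  fail(4) 'add': from fail(3)=6 chase 'd': 6 ⇒ 7;  out={1}∪out(7)={1,3}
  fail(5) 'addb': from fail(4)=7 chase 'b': 7→6→0 ⇒ 1;  out={2}∪out(1)={0,2}

Scan:
[0] read 'c'  n0⇒n0
[1] read 'd'  n0⇒n6
[2] read 'a'  n6⇒n2 (via fail)
[3] read 'd'  n2⇒n3
[4] read 'd'  n3⇒n4  ** P1@[2:4],P3@[3:4]
[5] read 'c'  n4⇒n0 (via fail)
[6] read 'd'  n0⇒n6
[7] read 'a'  n6⇒n2 (via fail)
[8] read 'a'  n2⇒n2 (via fail)
[9] read 'd'  n2⇒n3
[10] read 'd'  n3⇒n4  ** P1@[8:10],P3@[9:10]
[11] read 'b'  n4⇒n5  ** P0@[11:11],P2@[8:11]
[12] read 'c'  n5⇒n0 (via fail)
[13] read 'a'  n0⇒n2
[14] read 'a'  n2⇒n2 (via fail)
[15] read 'd'  n2⇒n3
[16] read 'd'  n3⇒n4  ** P1@[14:16],P3@[15:16]
[17] read 'c'  n4⇒n0 (via fail)
[18] read 'd'  n0⇒n6
[19] read 'd'  n6⇒n7  ** P3@[18:19]
[20] read 'd'  n7⇒n7 (via fail)  ** P3@[19:20]
[21] read 'd'  n7⇒n7 (via fail)  ** P3@[20:21]
[22] read 'c'  n7⇒n0 (via fail)
[23] read 'a'  n0⇒n2
[24] read 'b'  n2⇒n1 (via fail)  ** P0@[24:24]
[25] read 'b'  n1⇒n1 (via fail)  ** P0@[25:25]
[26] read 'b'  n1⇒n1 (via fail)  ** P0@[26:26]
[27] read 'c'  n1⇒n0 (via fail)
[28] read 'c'  n0⇒n0
[29] read 'c'  n0⇒n0
[30] read 'b'  n0⇒n1  ** P0@[30:30]
[31] read 'a'  n1⇒n2 (via fail)
[32] read 'd'  n2⇒n3
[33] read 'd'  n3⇒n4  ** P1@[31:33],P3@[32:33]
[34] read 'a'  n4⇒n2 (via fail)
[35] read 'd'  n2⇒n3
[36] read 'd'  n3⇒n4  ** P1@[34:36],P3@[35:36]
[37] read 'a'  n4⇒n2 (via fail)
[38] read 'a'  n2⇒n2 (via fail)
[39] read 'd'  n2⇒n3
[40] read 'd'  n3⇒n4  ** P1@[38:40],P3@[39:40]
[41] read 'b'  n4⇒n5  ** P0@[41:41],P2@[38:41]
[42] read 'b'  n5⇒n1 (via fail)  ** P0@[42:42]
[43] read 'a'  n1⇒n2 (via fail)
[44] read 'b'  n2⇒n1 (via fail)  ** P0@[44:44]
[45] read 'd'  n1⇒n6 (via fail)
[46] read 'd'  n6⇒n7  ** P3@[45:46]
[47] read 'a'  n7⇒n2 (via fail)
[48] read 'd'  n2⇒n3
[49] read 'd'  n3⇒n4  ** P1@[47:49],P3@[48:49]
[50] read 'b'  n4⇒n5  ** P0@[50:50],P2@[47:50]
[51] read 'd'  n5⇒n6 (via fail)
[52] read 'd'  n6⇒n7  ** P3@[51:52]

Result: [[4,1],[4,3],[10,1],[10,3],[11,0],[11,2],[16,1],[16,3],[19,3],[20,3],[21,3],[24,0],[25,0],[26,0],[30,0],[33,1],[33,3],[36,1],[36,3],[40,1],[40,3],[41,0],[41,2],[42,0],[44,0],[46,3],[49,1],[49,3],[50,0],[50,2],[52,3]]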